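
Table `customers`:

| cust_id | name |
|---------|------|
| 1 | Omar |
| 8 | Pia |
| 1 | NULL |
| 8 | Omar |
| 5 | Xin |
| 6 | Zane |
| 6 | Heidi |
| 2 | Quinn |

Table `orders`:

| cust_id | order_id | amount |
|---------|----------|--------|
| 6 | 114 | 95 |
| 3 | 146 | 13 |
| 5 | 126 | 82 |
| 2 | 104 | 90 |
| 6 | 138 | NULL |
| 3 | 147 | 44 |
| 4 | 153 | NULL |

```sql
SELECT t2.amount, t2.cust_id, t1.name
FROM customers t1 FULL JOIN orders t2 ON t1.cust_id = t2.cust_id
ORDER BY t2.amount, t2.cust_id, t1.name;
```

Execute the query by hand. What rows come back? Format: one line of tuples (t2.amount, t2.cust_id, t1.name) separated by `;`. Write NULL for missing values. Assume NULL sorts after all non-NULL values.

(13, 3, NULL); (44, 3, NULL); (82, 5, Xin); (90, 2, Quinn); (95, 6, Heidi); (95, 6, Zane); (NULL, 4, NULL); (NULL, 6, Heidi); (NULL, 6, Zane); (NULL, NULL, Omar); (NULL, NULL, Omar); (NULL, NULL, Pia); (NULL, NULL, NULL)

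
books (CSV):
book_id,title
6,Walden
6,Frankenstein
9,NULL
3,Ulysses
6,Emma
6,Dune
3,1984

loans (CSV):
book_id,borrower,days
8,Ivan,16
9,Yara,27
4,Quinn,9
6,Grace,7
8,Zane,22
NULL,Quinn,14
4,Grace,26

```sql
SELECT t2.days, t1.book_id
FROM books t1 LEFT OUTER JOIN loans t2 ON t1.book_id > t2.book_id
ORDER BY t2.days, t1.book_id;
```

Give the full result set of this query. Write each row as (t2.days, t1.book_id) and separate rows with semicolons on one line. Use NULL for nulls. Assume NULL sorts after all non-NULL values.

LEFT JOIN keeps every row from `books`; unmatched rows get NULL for `loans`'s columns.
Matching on t1.book_id > t2.book_id. A NULL in a compared column never satisfies the condition.
- t1[0] book_id=6 → 2 match(es) in t2 → 2 row(s).
- t1[1] book_id=6 → 2 match(es) in t2 → 2 row(s).
- t1[2] book_id=9 → 5 match(es) in t2 → 5 row(s).
- t1[3] book_id=3 → no match; kept with NULLs on the t2 side.
- t1[4] book_id=6 → 2 match(es) in t2 → 2 row(s).
- t1[5] book_id=6 → 2 match(es) in t2 → 2 row(s).
- t1[6] book_id=3 → no match; kept with NULLs on the t2 side.

(7, 9); (9, 6); (9, 6); (9, 6); (9, 6); (9, 9); (16, 9); (22, 9); (26, 6); (26, 6); (26, 6); (26, 6); (26, 9); (NULL, 3); (NULL, 3)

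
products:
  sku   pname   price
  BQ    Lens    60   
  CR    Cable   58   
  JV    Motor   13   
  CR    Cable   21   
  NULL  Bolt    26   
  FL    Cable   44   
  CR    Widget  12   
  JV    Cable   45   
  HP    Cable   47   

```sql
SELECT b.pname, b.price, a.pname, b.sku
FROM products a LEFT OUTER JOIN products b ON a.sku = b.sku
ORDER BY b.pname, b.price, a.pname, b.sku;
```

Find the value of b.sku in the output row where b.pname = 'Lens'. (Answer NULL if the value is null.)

BQ

LEFT JOIN keeps every row from `products a`; unmatched rows get NULL for `products b`'s columns.
Matching on a.sku = b.sku. A NULL in a compared column never satisfies the condition.
- a row (sku=BQ): matches 1 b row(s) → 1 output row(s).
- a row (sku=CR): matches 3 b row(s) → 3 output row(s).
- a row (sku=JV): matches 2 b row(s) → 2 output row(s).
- a row (sku=CR): matches 3 b row(s) → 3 output row(s).
- a row (sku=NULL): no match → kept, b columns NULL.
- a row (sku=FL): matches 1 b row(s) → 1 output row(s).
- a row (sku=CR): matches 3 b row(s) → 3 output row(s).
- a row (sku=JV): matches 2 b row(s) → 2 output row(s).
- a row (sku=HP): matches 1 b row(s) → 1 output row(s).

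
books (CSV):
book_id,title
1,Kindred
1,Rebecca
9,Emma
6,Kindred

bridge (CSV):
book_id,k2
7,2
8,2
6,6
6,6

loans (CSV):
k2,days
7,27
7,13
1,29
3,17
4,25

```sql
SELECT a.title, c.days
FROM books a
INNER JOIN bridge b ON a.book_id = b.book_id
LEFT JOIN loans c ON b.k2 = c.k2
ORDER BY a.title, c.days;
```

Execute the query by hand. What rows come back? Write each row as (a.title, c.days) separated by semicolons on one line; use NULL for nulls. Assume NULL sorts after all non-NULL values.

Step 1 — a INNER JOIN b on book_id → 2 row(s).
Then LEFT JOIN `loans c` on k2: each of those 2 rows is kept; rows whose b.k2 has no match in c get NULL for c's columns.

(Kindred, NULL); (Kindred, NULL)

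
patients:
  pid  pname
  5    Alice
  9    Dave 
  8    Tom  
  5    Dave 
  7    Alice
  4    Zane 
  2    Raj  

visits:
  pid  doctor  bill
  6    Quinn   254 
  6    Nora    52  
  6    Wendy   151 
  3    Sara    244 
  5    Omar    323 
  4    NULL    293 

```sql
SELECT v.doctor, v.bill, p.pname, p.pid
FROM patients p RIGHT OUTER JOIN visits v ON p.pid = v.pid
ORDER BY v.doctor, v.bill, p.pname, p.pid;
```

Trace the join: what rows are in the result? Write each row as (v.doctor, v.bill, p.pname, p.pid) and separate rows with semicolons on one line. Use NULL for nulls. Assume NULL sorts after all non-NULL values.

(Nora, 52, NULL, NULL); (Omar, 323, Alice, 5); (Omar, 323, Dave, 5); (Quinn, 254, NULL, NULL); (Sara, 244, NULL, NULL); (Wendy, 151, NULL, NULL); (NULL, 293, Zane, 4)

RIGHT JOIN keeps every row from `visits`; unmatched rows get NULL for `patients`'s columns.
Matching on p.pid = v.pid.
- p row (pid=5): matches 1 v row(s) → 1 output row(s).
- p row (pid=9): no match.
- p row (pid=8): no match.
- p row (pid=5): matches 1 v row(s) → 1 output row(s).
- p row (pid=7): no match.
- p row (pid=4): matches 1 v row(s) → 1 output row(s).
- p row (pid=2): no match.
- 4 row(s) from v found no p partner → padded with NULL.
After projecting and ordering:
v.doctor | v.bill | p.pname | p.pid
Nora | 52 | NULL | NULL
Omar | 323 | Alice | 5
Omar | 323 | Dave | 5
Quinn | 254 | NULL | NULL
Sara | 244 | NULL | NULL
Wendy | 151 | NULL | NULL
NULL | 293 | Zane | 4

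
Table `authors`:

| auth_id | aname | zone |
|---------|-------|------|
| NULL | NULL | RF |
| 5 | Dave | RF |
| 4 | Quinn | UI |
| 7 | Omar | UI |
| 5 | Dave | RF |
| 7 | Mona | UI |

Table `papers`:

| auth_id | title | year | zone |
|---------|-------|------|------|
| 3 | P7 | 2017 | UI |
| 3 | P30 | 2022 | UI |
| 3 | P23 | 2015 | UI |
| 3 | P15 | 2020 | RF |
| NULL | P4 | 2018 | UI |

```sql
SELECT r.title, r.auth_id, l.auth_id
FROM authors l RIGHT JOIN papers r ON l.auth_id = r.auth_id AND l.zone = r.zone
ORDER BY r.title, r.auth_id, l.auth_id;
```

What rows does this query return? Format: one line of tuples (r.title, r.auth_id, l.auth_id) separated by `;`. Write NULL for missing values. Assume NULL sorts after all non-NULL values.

(P15, 3, NULL); (P23, 3, NULL); (P30, 3, NULL); (P4, NULL, NULL); (P7, 3, NULL)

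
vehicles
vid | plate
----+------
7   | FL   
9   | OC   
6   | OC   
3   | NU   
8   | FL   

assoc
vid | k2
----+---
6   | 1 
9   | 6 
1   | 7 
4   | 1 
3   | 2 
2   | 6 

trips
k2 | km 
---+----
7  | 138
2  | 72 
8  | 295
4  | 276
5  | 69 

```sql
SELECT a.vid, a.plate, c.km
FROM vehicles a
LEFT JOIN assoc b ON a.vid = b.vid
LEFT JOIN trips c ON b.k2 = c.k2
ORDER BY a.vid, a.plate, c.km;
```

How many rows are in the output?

5

Evaluate left to right. First `vehicles a LEFT JOIN assoc b` on vid: 5 row(s).
Then LEFT JOIN `trips c` on k2: each of those 5 rows is kept; rows whose b.k2 has no match in c get NULL for c's columns.
Result: 5 row(s).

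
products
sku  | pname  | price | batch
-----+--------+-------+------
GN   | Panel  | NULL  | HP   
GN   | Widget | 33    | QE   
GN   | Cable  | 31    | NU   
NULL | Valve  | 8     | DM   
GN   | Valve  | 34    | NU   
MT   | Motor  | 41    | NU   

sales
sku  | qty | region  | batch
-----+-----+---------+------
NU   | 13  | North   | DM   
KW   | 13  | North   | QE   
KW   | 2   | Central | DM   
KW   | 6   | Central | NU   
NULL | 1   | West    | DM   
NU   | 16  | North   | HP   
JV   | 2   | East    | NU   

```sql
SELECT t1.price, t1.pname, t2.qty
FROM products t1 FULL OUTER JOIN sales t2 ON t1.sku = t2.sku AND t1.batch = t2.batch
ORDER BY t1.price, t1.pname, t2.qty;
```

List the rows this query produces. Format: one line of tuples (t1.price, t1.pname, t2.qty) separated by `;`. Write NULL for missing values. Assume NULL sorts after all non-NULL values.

FULL OUTER JOIN keeps every row from both sides; unmatched rows get NULL for the other side's columns.
Matching on t1.sku = t2.sku AND t1.batch = t2.batch. A NULL in a compared column never satisfies the condition.
Matched pairs: 0; unmatched t1 rows kept: 6; unmatched t2 rows kept: 7.

(8, Valve, NULL); (31, Cable, NULL); (33, Widget, NULL); (34, Valve, NULL); (41, Motor, NULL); (NULL, Panel, NULL); (NULL, NULL, 1); (NULL, NULL, 2); (NULL, NULL, 2); (NULL, NULL, 6); (NULL, NULL, 13); (NULL, NULL, 13); (NULL, NULL, 16)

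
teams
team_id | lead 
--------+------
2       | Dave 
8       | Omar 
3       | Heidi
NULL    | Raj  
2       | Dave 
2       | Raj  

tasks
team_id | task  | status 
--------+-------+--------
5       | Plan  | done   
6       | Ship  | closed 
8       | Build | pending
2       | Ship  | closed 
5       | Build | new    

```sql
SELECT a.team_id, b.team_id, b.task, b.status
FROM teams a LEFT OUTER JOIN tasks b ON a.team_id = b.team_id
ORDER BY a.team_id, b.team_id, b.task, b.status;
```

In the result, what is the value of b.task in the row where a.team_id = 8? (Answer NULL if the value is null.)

LEFT JOIN keeps every row from `teams`; unmatched rows get NULL for `tasks`'s columns.
Matching on a.team_id = b.team_id. A NULL in a compared column never satisfies the condition.
- a (team_id=2) pairs with 1 row(s) of b.
- a (team_id=8) pairs with 1 row(s) of b.
- a (team_id=3) has no partner → padded with NULL.
- a (team_id=NULL) has no partner → padded with NULL.
- a (team_id=2) pairs with 1 row(s) of b.
- a (team_id=2) pairs with 1 row(s) of b.

Build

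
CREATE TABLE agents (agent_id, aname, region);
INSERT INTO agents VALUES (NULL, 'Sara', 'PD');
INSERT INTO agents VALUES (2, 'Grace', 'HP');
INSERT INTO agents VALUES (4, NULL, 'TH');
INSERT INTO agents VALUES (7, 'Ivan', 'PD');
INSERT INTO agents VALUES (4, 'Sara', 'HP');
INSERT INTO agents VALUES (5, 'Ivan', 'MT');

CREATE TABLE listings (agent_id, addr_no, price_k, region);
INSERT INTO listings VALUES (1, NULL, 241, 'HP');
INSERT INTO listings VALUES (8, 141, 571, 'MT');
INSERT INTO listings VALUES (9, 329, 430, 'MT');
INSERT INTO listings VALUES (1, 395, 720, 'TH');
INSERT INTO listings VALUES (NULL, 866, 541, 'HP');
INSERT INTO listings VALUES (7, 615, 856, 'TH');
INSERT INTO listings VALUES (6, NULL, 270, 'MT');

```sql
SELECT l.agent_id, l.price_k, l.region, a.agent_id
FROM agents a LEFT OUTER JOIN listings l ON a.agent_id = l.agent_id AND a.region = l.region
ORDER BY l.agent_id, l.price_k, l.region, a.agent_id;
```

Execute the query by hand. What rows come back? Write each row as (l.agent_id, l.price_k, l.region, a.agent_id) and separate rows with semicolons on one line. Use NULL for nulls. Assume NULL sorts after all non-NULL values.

LEFT JOIN keeps every row from `agents`; unmatched rows get NULL for `listings`'s columns.
Matching on a.agent_id = l.agent_id AND a.region = l.region. A NULL in a compared column never satisfies the condition.
- a[0] agent_id=NULL, region=PD → no match; kept with NULLs on the l side.
- a[1] agent_id=2, region=HP → no match; kept with NULLs on the l side.
- a[2] agent_id=4, region=TH → no match; kept with NULLs on the l side.
- a[3] agent_id=7, region=PD → no match; kept with NULLs on the l side.
- a[4] agent_id=4, region=HP → no match; kept with NULLs on the l side.
- a[5] agent_id=5, region=MT → no match; kept with NULLs on the l side.
After projecting and ordering:
l.agent_id | l.price_k | l.region | a.agent_id
NULL | NULL | NULL | 2
NULL | NULL | NULL | 4
NULL | NULL | NULL | 4
NULL | NULL | NULL | 5
NULL | NULL | NULL | 7
NULL | NULL | NULL | NULL

(NULL, NULL, NULL, 2); (NULL, NULL, NULL, 4); (NULL, NULL, NULL, 4); (NULL, NULL, NULL, 5); (NULL, NULL, NULL, 7); (NULL, NULL, NULL, NULL)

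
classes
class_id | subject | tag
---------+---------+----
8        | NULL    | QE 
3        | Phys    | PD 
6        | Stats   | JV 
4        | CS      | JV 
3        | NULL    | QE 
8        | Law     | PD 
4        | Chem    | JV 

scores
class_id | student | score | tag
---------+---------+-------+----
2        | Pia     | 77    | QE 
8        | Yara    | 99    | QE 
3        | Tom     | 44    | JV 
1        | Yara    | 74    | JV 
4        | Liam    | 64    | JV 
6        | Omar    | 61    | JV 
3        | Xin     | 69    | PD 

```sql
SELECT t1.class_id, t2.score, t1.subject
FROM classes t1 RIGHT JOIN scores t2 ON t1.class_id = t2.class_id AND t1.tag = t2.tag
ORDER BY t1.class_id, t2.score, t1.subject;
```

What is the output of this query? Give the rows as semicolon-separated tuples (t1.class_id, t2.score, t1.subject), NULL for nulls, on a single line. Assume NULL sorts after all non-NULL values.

(3, 69, Phys); (4, 64, CS); (4, 64, Chem); (6, 61, Stats); (8, 99, NULL); (NULL, 44, NULL); (NULL, 74, NULL); (NULL, 77, NULL)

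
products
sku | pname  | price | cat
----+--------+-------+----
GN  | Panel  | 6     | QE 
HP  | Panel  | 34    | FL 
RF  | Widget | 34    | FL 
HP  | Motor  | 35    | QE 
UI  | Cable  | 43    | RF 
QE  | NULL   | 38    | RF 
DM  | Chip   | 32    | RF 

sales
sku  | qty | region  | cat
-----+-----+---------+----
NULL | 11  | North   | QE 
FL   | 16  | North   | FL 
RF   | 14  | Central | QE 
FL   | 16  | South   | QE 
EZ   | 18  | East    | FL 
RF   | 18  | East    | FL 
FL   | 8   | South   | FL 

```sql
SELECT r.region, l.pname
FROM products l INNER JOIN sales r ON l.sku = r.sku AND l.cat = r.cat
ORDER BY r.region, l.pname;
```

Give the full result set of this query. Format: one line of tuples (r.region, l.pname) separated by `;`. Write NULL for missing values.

INNER JOIN keeps only pairs where the ON condition holds.
Matching on l.sku = r.sku AND l.cat = r.cat. A NULL in a compared column never satisfies the condition.
- l (sku=GN, cat=QE) has no partner → excluded.
- l (sku=HP, cat=FL) has no partner → excluded.
- l (sku=RF, cat=FL) pairs with 1 row(s) of r.
- l (sku=HP, cat=QE) has no partner → excluded.
- l (sku=UI, cat=RF) has no partner → excluded.
- l (sku=QE, cat=RF) has no partner → excluded.
- l (sku=DM, cat=RF) has no partner → excluded.
After projecting and ordering:
r.region | l.pname
East | Widget

(East, Widget)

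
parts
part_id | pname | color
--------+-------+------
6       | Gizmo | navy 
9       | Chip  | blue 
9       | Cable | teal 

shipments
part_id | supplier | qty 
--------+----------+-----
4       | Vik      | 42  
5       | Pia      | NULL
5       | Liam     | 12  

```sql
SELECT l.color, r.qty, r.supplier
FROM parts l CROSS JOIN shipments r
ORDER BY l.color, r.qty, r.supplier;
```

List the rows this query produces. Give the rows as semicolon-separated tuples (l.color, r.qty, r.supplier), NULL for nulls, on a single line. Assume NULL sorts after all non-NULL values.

(blue, 12, Liam); (blue, 42, Vik); (blue, NULL, Pia); (navy, 12, Liam); (navy, 42, Vik); (navy, NULL, Pia); (teal, 12, Liam); (teal, 42, Vik); (teal, NULL, Pia)

CROSS JOIN pairs every row of `parts` with every row of `shipments`: 3 × 3 = 9 rows.
After projecting and ordering:
l.color | r.qty | r.supplier
blue | 12 | Liam
blue | 42 | Vik
blue | NULL | Pia
navy | 12 | Liam
navy | 42 | Vik
navy | NULL | Pia
teal | 12 | Liam
teal | 42 | Vik
teal | NULL | Pia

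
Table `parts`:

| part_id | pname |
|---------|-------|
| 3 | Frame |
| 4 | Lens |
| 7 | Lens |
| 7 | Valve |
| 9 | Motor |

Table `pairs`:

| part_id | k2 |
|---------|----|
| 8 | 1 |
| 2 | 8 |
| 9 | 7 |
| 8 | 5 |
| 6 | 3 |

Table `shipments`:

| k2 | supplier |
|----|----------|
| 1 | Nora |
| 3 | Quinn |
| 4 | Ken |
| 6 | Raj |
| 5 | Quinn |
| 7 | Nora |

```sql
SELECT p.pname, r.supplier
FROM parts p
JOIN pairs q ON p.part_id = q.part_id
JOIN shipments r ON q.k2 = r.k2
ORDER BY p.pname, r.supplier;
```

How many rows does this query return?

1

Joins associate left-to-right: parts INNER JOIN pairs on part_id gives 1 intermediate row(s).
Then INNER JOIN `shipments r` on k2: keep only rows whose q.k2 appears in r.
Result: 1 row(s).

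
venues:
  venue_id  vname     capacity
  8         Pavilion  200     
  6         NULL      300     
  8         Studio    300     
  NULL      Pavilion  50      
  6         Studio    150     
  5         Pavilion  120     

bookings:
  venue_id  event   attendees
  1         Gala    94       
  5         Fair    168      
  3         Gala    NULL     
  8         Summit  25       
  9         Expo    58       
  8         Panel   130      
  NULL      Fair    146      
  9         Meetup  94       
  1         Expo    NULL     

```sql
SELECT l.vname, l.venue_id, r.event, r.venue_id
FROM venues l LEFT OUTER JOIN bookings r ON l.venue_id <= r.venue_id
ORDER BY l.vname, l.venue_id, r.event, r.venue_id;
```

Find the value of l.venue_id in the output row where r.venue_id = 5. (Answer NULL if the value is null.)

5

LEFT JOIN keeps every row from `venues`; unmatched rows get NULL for `bookings`'s columns.
Matching on l.venue_id <= r.venue_id. A NULL in a compared column never satisfies the condition.
Matched pairs: 21; unmatched l rows kept: 1.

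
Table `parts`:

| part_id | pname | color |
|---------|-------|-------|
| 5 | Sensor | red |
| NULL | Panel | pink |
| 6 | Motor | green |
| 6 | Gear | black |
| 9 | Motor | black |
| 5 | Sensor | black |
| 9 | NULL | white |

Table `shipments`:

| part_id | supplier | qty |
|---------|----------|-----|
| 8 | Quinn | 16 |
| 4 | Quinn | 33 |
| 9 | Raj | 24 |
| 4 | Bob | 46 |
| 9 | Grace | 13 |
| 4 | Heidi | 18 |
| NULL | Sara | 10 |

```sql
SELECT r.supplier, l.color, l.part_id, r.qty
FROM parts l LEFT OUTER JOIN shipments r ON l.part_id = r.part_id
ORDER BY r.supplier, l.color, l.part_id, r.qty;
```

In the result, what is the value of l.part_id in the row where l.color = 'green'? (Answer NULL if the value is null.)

LEFT JOIN keeps every row from `parts`; unmatched rows get NULL for `shipments`'s columns.
Matching on l.part_id = r.part_id. A NULL in a compared column never satisfies the condition.
- l[0] part_id=5 → no match; kept with NULLs on the r side.
- l[1] part_id=NULL → no match; kept with NULLs on the r side.
- l[2] part_id=6 → no match; kept with NULLs on the r side.
- l[3] part_id=6 → no match; kept with NULLs on the r side.
- l[4] part_id=9 → 2 match(es) in r → 2 row(s).
- l[5] part_id=5 → no match; kept with NULLs on the r side.
- l[6] part_id=9 → 2 match(es) in r → 2 row(s).

6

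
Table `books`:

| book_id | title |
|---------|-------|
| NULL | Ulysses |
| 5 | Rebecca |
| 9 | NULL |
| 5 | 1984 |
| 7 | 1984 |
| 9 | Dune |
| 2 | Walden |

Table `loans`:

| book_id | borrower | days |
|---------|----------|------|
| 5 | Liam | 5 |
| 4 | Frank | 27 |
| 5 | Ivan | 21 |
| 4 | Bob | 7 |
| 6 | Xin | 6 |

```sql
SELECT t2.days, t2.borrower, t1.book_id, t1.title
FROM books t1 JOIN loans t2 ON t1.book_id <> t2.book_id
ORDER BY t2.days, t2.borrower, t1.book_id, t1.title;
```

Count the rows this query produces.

26

INNER JOIN keeps only pairs where the ON condition holds.
Matching on t1.book_id <> t2.book_id. A NULL in a compared column never satisfies the condition.
- book_id=NULL: no matching t2 row, dropped.
- book_id=5: 3 matching t2 row(s), so 3 row(s) emitted.
- book_id=9: 5 matching t2 row(s), so 5 row(s) emitted.
- book_id=5: 3 matching t2 row(s), so 3 row(s) emitted.
- book_id=7: 5 matching t2 row(s), so 5 row(s) emitted.
- book_id=9: 5 matching t2 row(s), so 5 row(s) emitted.
- book_id=2: 5 matching t2 row(s), so 5 row(s) emitted.
Total: 26 rows.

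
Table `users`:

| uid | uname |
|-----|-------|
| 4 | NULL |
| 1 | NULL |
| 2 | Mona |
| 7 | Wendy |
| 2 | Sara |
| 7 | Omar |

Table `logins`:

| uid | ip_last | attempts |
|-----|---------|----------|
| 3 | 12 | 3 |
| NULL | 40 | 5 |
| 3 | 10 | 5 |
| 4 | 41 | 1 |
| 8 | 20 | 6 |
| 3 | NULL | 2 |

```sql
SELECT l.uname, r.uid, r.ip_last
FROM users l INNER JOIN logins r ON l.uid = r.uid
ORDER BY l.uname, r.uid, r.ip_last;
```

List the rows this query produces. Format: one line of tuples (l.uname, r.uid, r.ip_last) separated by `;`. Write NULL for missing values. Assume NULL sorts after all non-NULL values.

(NULL, 4, 41)

INNER JOIN keeps only pairs where the ON condition holds.
Matching on l.uid = r.uid. A NULL in a compared column never satisfies the condition.
Matched pairs: 1.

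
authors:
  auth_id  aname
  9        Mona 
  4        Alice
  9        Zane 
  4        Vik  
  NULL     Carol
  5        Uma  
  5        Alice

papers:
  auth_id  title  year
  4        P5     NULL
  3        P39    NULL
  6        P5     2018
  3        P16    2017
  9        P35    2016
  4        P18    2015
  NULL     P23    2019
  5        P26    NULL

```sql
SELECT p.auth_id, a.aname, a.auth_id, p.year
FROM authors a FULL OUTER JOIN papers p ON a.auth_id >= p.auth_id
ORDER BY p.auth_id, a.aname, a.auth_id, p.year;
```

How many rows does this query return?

34

FULL OUTER JOIN keeps every row from both sides; unmatched rows get NULL for the other side's columns.
Matching on a.auth_id >= p.auth_id. A NULL in a compared column never satisfies the condition.
- a row (auth_id=9): matches 7 p row(s) → 7 output row(s).
- a row (auth_id=4): matches 4 p row(s) → 4 output row(s).
- a row (auth_id=9): matches 7 p row(s) → 7 output row(s).
- a row (auth_id=4): matches 4 p row(s) → 4 output row(s).
- a row (auth_id=NULL): no match → kept, p columns NULL.
- a row (auth_id=5): matches 5 p row(s) → 5 output row(s).
- a row (auth_id=5): matches 5 p row(s) → 5 output row(s).
- 1 p row(s) had no a match → kept, a columns NULL.
Total: 32 matched + 2 padded = 34 rows.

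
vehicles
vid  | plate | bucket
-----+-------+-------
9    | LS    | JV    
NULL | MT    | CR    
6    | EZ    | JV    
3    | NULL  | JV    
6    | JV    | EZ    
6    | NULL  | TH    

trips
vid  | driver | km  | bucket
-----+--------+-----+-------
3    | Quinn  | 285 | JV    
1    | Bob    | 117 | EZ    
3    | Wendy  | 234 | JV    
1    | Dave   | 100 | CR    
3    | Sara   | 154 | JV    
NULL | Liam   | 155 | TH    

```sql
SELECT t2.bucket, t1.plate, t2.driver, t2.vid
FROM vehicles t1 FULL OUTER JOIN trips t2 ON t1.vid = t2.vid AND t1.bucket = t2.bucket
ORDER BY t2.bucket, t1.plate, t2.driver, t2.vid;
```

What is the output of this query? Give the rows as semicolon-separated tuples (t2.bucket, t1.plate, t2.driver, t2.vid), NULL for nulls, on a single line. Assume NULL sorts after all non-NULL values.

(CR, NULL, Dave, 1); (EZ, NULL, Bob, 1); (JV, NULL, Quinn, 3); (JV, NULL, Sara, 3); (JV, NULL, Wendy, 3); (TH, NULL, Liam, NULL); (NULL, EZ, NULL, NULL); (NULL, JV, NULL, NULL); (NULL, LS, NULL, NULL); (NULL, MT, NULL, NULL); (NULL, NULL, NULL, NULL)

FULL OUTER JOIN keeps every row from both sides; unmatched rows get NULL for the other side's columns.
Matching on t1.vid = t2.vid AND t1.bucket = t2.bucket. A NULL in a compared column never satisfies the condition.
- vid=9, bucket=JV: no t2 row matches, row kept with t2 columns NULL.
- vid=NULL, bucket=CR: no t2 row matches, row kept with t2 columns NULL.
- vid=6, bucket=JV: no t2 row matches, row kept with t2 columns NULL.
- vid=3, bucket=JV: 3 matching t2 row(s), so 3 row(s) emitted.
- vid=6, bucket=EZ: no t2 row matches, row kept with t2 columns NULL.
- vid=6, bucket=TH: no t2 row matches, row kept with t2 columns NULL.
- 3 t2 row(s) had no t1 match → kept, t1 columns NULL.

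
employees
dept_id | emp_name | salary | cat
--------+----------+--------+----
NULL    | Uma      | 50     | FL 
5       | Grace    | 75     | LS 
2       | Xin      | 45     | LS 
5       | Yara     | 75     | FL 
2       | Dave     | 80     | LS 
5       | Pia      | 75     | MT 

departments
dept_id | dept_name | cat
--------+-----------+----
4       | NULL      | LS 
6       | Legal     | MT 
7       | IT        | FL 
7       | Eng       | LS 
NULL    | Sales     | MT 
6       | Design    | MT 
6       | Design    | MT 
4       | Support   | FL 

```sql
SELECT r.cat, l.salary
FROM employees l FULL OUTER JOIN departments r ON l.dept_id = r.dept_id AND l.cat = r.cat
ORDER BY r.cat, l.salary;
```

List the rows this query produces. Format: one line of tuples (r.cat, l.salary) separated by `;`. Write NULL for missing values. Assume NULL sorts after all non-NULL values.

FULL OUTER JOIN keeps every row from both sides; unmatched rows get NULL for the other side's columns.
Matching on l.dept_id = r.dept_id AND l.cat = r.cat. A NULL in a compared column never satisfies the condition.
- l (dept_id=NULL, cat=FL) has no partner → padded with NULL.
- l (dept_id=5, cat=LS) has no partner → padded with NULL.
- l (dept_id=2, cat=LS) has no partner → padded with NULL.
- l (dept_id=5, cat=FL) has no partner → padded with NULL.
- l (dept_id=2, cat=LS) has no partner → padded with NULL.
- l (dept_id=5, cat=MT) has no partner → padded with NULL.
- 8 row(s) from r found no l partner → padded with NULL.

(FL, NULL); (FL, NULL); (LS, NULL); (LS, NULL); (MT, NULL); (MT, NULL); (MT, NULL); (MT, NULL); (NULL, 45); (NULL, 50); (NULL, 75); (NULL, 75); (NULL, 75); (NULL, 80)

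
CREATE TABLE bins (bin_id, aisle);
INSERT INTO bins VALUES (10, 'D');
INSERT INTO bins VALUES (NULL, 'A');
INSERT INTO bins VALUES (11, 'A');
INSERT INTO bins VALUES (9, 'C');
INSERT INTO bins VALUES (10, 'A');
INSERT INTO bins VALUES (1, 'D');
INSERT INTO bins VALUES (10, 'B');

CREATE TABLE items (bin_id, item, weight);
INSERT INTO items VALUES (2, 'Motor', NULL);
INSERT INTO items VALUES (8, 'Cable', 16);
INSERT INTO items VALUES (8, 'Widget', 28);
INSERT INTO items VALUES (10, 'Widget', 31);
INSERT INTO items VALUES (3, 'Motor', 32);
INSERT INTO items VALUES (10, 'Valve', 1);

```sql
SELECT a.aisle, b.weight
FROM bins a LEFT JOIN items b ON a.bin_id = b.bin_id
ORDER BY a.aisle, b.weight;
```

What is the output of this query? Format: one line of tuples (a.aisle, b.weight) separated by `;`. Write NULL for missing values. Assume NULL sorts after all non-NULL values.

(A, 1); (A, 31); (A, NULL); (A, NULL); (B, 1); (B, 31); (C, NULL); (D, 1); (D, 31); (D, NULL)

LEFT JOIN keeps every row from `bins`; unmatched rows get NULL for `items`'s columns.
Matching on a.bin_id = b.bin_id. A NULL in a compared column never satisfies the condition.
Matched pairs: 6; unmatched a rows kept: 4.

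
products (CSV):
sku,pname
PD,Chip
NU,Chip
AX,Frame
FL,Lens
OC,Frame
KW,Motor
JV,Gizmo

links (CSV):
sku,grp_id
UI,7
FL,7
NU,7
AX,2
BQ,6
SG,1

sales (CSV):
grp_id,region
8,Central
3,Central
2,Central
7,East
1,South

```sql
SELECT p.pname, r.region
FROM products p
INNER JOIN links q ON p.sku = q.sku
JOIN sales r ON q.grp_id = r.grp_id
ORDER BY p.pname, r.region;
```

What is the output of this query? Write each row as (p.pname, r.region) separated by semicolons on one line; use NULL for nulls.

(Chip, East); (Frame, Central); (Lens, East)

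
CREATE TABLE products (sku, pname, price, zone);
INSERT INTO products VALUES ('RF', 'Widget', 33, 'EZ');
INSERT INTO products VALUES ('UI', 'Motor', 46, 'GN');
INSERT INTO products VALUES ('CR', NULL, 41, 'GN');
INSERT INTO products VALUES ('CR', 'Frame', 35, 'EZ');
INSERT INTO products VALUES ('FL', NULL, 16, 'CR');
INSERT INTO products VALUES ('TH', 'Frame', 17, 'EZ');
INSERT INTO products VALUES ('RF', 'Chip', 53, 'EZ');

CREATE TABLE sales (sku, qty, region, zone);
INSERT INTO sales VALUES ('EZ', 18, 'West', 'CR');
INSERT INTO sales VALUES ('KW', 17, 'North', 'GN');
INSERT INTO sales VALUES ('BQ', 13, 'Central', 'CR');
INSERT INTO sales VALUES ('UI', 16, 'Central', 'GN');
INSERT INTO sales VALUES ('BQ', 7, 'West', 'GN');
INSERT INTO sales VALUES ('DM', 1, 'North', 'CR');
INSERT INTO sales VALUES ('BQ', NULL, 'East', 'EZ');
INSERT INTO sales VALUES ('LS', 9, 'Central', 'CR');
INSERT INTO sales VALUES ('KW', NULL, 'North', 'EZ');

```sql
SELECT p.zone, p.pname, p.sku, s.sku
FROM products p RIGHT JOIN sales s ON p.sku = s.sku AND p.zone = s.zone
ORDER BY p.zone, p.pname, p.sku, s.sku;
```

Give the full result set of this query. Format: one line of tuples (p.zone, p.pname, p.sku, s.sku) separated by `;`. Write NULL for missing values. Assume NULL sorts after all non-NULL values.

RIGHT JOIN keeps every row from `sales`; unmatched rows get NULL for `products`'s columns.
Matching on p.sku = s.sku AND p.zone = s.zone.
Matched pairs: 1; unmatched s rows kept: 8.

(GN, Motor, UI, UI); (NULL, NULL, NULL, BQ); (NULL, NULL, NULL, BQ); (NULL, NULL, NULL, BQ); (NULL, NULL, NULL, DM); (NULL, NULL, NULL, EZ); (NULL, NULL, NULL, KW); (NULL, NULL, NULL, KW); (NULL, NULL, NULL, LS)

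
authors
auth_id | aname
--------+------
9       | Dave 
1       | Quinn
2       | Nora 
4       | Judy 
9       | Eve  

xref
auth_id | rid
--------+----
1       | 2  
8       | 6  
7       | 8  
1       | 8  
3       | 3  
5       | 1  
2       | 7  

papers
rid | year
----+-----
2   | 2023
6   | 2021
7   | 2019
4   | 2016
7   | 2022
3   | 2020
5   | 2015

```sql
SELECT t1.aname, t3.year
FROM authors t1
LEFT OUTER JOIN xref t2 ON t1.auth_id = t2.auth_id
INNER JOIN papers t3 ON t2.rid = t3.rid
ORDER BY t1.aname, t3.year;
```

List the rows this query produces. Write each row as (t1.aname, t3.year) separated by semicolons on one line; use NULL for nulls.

(Nora, 2019); (Nora, 2022); (Quinn, 2023)

Step 1 — t1 LEFT JOIN t2 on auth_id → 6 row(s).
Then INNER JOIN `papers t3` on rid: keep only rows whose t2.rid appears in t3.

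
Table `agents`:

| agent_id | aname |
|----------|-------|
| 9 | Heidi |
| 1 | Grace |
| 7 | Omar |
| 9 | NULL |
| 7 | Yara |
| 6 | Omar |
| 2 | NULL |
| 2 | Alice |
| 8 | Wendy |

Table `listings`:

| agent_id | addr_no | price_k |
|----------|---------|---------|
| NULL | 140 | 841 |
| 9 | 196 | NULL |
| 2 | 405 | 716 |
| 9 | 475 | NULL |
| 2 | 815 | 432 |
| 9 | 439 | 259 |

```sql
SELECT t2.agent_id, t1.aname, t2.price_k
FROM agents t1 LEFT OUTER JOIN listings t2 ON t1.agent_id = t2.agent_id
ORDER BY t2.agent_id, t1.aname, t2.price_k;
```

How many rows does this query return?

LEFT JOIN keeps every row from `agents`; unmatched rows get NULL for `listings`'s columns.
Matching on t1.agent_id = t2.agent_id. A NULL in a compared column never satisfies the condition.
Matched pairs: 10; unmatched t1 rows kept: 5.
Total: 10 matched + 5 padded = 15 rows.

15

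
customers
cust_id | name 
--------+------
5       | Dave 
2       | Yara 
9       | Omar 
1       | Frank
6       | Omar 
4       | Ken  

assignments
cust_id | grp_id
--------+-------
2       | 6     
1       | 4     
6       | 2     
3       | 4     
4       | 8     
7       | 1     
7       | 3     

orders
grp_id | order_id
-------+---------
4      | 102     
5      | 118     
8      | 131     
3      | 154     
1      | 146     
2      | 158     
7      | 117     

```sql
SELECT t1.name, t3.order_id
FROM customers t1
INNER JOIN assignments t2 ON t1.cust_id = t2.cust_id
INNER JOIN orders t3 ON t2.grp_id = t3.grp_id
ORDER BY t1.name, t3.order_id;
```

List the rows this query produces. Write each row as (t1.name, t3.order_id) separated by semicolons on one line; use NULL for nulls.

(Frank, 102); (Ken, 131); (Omar, 158)

Joins associate left-to-right: customers INNER JOIN assignments on cust_id gives 4 intermediate row(s).
Then INNER JOIN `orders t3` on grp_id: keep only rows whose t2.grp_id appears in t3.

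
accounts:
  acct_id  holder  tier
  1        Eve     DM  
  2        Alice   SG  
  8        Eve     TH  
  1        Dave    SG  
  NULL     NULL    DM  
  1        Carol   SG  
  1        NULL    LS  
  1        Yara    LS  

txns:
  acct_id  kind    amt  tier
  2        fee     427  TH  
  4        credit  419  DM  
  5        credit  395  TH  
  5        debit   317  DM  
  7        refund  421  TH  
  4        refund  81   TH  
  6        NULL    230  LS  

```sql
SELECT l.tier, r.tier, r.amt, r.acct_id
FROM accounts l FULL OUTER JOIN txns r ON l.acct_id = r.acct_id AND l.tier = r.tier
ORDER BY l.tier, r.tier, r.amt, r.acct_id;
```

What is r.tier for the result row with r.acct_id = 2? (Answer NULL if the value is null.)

FULL OUTER JOIN keeps every row from both sides; unmatched rows get NULL for the other side's columns.
Matching on l.acct_id = r.acct_id AND l.tier = r.tier. A NULL in a compared column never satisfies the condition.
- l[0] acct_id=1, tier=DM → no match; kept with NULLs on the r side.
- l[1] acct_id=2, tier=SG → no match; kept with NULLs on the r side.
- l[2] acct_id=8, tier=TH → no match; kept with NULLs on the r side.
- l[3] acct_id=1, tier=SG → no match; kept with NULLs on the r side.
- l[4] acct_id=NULL, tier=DM → no match; kept with NULLs on the r side.
- l[5] acct_id=1, tier=SG → no match; kept with NULLs on the r side.
- l[6] acct_id=1, tier=LS → no match; kept with NULLs on the r side.
- l[7] acct_id=1, tier=LS → no match; kept with NULLs on the r side.
- 7 row(s) from r found no l partner → padded with NULL.

TH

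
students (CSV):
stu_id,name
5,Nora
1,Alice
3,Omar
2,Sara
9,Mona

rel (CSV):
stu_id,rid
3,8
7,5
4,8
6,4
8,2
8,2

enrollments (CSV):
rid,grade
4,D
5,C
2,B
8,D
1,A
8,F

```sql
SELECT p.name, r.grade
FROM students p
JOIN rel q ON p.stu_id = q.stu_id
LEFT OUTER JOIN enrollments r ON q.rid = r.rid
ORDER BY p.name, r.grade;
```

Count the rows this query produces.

Evaluate left to right. First `students p INNER JOIN rel q` on stu_id: 1 row(s).
Then LEFT JOIN `enrollments r` on rid: each of those 1 rows is kept; rows whose q.rid has no match in r get NULL for r's columns.
Result: 2 row(s).

2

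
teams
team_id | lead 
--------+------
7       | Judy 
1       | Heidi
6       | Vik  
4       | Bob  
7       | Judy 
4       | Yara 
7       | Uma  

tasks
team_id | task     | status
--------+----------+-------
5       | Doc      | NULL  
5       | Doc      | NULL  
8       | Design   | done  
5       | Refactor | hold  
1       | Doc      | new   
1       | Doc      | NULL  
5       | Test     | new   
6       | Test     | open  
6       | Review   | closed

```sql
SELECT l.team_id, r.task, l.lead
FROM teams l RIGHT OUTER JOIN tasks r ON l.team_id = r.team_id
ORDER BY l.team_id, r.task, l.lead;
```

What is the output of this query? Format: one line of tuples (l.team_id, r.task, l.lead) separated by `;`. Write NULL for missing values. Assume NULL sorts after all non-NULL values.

(1, Doc, Heidi); (1, Doc, Heidi); (6, Review, Vik); (6, Test, Vik); (NULL, Design, NULL); (NULL, Doc, NULL); (NULL, Doc, NULL); (NULL, Refactor, NULL); (NULL, Test, NULL)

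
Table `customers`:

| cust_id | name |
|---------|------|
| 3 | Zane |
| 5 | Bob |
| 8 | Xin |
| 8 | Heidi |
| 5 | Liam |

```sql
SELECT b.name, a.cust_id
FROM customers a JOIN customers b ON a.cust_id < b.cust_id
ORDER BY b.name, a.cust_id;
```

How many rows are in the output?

8

INNER JOIN keeps only pairs where the ON condition holds.
Matching on a.cust_id < b.cust_id.
- a row (cust_id=3): matches 4 b row(s) → 4 output row(s).
- a row (cust_id=5): matches 2 b row(s) → 2 output row(s).
- a row (cust_id=8): no match → dropped.
- a row (cust_id=8): no match → dropped.
- a row (cust_id=5): matches 2 b row(s) → 2 output row(s).
Total: 8 rows.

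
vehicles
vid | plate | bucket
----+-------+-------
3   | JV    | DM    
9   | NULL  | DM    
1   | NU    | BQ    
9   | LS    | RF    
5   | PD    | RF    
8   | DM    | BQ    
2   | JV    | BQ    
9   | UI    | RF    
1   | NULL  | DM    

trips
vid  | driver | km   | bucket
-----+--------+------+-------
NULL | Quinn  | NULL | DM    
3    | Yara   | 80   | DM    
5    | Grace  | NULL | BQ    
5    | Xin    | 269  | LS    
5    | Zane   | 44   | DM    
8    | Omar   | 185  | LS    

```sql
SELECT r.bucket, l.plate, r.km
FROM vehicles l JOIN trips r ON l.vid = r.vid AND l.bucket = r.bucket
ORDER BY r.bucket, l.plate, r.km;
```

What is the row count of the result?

1

INNER JOIN keeps only pairs where the ON condition holds.
Matching on l.vid = r.vid AND l.bucket = r.bucket. A NULL in a compared column never satisfies the condition.
- vid=3, bucket=DM: 1 matching r row(s), so 1 row(s) emitted.
- vid=9, bucket=DM: no matching r row, dropped.
- vid=1, bucket=BQ: no matching r row, dropped.
- vid=9, bucket=RF: no matching r row, dropped.
- vid=5, bucket=RF: no matching r row, dropped.
- vid=8, bucket=BQ: no matching r row, dropped.
- vid=2, bucket=BQ: no matching r row, dropped.
- vid=9, bucket=RF: no matching r row, dropped.
- vid=1, bucket=DM: no matching r row, dropped.
Total: 1 rows.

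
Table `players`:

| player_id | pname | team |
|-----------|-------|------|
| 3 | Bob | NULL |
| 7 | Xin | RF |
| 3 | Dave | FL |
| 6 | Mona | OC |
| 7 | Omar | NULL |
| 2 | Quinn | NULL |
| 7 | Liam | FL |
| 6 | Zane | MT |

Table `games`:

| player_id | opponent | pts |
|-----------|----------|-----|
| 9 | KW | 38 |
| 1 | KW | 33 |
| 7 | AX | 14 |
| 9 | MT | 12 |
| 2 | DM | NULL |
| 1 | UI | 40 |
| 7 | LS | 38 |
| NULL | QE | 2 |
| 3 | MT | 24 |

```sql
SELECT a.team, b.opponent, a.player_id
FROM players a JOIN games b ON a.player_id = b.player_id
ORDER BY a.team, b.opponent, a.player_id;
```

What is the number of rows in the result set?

INNER JOIN keeps only pairs where the ON condition holds.
Matching on a.player_id = b.player_id. A NULL in a compared column never satisfies the condition.
- player_id=3: 1 matching b row(s), so 1 row(s) emitted.
- player_id=7: 2 matching b row(s), so 2 row(s) emitted.
- player_id=3: 1 matching b row(s), so 1 row(s) emitted.
- player_id=6: no matching b row, dropped.
- player_id=7: 2 matching b row(s), so 2 row(s) emitted.
- player_id=2: 1 matching b row(s), so 1 row(s) emitted.
- player_id=7: 2 matching b row(s), so 2 row(s) emitted.
- player_id=6: no matching b row, dropped.
Total: 9 rows.

9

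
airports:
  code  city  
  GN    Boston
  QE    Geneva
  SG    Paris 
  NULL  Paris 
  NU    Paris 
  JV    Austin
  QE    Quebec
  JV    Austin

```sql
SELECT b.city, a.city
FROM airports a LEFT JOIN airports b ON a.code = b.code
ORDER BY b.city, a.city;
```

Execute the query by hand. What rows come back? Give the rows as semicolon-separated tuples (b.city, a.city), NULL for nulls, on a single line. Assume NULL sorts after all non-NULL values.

(Austin, Austin); (Austin, Austin); (Austin, Austin); (Austin, Austin); (Boston, Boston); (Geneva, Geneva); (Geneva, Quebec); (Paris, Paris); (Paris, Paris); (Quebec, Geneva); (Quebec, Quebec); (NULL, Paris)

LEFT JOIN keeps every row from `airports a`; unmatched rows get NULL for `airports b`'s columns.
Matching on a.code = b.code. A NULL in a compared column never satisfies the condition.
Matched pairs: 11; unmatched a rows kept: 1.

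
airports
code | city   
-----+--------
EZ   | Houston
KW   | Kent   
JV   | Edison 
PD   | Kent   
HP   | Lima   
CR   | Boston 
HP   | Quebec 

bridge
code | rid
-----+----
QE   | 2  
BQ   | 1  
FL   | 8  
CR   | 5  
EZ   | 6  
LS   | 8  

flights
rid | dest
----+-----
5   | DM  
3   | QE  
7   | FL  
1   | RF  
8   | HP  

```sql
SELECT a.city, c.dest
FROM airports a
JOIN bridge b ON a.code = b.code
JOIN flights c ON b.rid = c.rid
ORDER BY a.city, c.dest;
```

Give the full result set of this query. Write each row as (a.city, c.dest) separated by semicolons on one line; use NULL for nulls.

(Boston, DM)

Evaluate left to right. First `airports a INNER JOIN bridge b` on code: 2 row(s).
Then INNER JOIN `flights c` on rid: keep only rows whose b.rid appears in c.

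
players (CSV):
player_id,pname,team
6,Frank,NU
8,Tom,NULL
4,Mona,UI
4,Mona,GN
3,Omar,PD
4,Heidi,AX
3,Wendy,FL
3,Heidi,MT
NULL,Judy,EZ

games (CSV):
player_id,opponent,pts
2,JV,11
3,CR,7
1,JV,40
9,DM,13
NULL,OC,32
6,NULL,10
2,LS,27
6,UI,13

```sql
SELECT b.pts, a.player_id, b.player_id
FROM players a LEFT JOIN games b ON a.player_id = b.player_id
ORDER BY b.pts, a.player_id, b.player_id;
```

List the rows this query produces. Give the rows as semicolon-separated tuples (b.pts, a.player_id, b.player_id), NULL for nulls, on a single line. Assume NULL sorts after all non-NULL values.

LEFT JOIN keeps every row from `players`; unmatched rows get NULL for `games`'s columns.
Matching on a.player_id = b.player_id. A NULL in a compared column never satisfies the condition.
Matched pairs: 5; unmatched a rows kept: 5.

(7, 3, 3); (7, 3, 3); (7, 3, 3); (10, 6, 6); (13, 6, 6); (NULL, 4, NULL); (NULL, 4, NULL); (NULL, 4, NULL); (NULL, 8, NULL); (NULL, NULL, NULL)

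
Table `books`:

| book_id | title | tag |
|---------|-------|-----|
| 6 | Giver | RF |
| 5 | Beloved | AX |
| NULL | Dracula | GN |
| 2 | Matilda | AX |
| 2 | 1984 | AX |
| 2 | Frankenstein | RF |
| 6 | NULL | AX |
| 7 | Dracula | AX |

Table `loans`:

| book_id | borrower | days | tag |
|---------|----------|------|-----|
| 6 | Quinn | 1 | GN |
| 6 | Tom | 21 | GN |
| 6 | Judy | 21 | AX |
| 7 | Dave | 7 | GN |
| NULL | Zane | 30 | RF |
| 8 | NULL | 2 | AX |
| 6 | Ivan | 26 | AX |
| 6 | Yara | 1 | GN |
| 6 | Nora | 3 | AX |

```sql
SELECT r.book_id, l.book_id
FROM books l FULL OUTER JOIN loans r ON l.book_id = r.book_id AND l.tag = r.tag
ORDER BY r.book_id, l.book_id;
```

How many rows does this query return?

16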